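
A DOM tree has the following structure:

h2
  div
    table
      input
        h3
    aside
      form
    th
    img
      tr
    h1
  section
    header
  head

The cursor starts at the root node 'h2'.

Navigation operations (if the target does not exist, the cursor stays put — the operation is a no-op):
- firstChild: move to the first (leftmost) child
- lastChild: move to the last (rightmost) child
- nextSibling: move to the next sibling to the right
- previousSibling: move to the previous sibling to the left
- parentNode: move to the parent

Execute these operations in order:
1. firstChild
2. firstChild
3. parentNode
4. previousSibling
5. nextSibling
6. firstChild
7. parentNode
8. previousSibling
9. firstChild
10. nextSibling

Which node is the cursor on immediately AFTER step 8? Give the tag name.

Answer: div

Derivation:
After 1 (firstChild): div
After 2 (firstChild): table
After 3 (parentNode): div
After 4 (previousSibling): div (no-op, stayed)
After 5 (nextSibling): section
After 6 (firstChild): header
After 7 (parentNode): section
After 8 (previousSibling): div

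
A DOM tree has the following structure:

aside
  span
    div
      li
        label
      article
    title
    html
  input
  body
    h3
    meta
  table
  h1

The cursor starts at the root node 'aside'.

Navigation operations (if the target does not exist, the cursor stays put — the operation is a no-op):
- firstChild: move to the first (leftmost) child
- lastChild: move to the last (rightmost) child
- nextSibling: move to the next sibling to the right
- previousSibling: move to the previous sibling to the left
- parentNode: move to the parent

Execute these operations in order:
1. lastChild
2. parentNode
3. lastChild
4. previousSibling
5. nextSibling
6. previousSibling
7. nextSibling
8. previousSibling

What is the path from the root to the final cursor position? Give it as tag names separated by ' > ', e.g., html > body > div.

Answer: aside > table

Derivation:
After 1 (lastChild): h1
After 2 (parentNode): aside
After 3 (lastChild): h1
After 4 (previousSibling): table
After 5 (nextSibling): h1
After 6 (previousSibling): table
After 7 (nextSibling): h1
After 8 (previousSibling): table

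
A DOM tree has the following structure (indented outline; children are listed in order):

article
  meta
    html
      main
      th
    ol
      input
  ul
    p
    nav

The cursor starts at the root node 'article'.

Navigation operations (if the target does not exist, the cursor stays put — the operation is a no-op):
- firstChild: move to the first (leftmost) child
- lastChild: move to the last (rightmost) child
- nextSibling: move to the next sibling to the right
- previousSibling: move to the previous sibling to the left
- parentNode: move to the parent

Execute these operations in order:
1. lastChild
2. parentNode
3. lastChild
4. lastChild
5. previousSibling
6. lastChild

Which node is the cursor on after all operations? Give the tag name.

Answer: p

Derivation:
After 1 (lastChild): ul
After 2 (parentNode): article
After 3 (lastChild): ul
After 4 (lastChild): nav
After 5 (previousSibling): p
After 6 (lastChild): p (no-op, stayed)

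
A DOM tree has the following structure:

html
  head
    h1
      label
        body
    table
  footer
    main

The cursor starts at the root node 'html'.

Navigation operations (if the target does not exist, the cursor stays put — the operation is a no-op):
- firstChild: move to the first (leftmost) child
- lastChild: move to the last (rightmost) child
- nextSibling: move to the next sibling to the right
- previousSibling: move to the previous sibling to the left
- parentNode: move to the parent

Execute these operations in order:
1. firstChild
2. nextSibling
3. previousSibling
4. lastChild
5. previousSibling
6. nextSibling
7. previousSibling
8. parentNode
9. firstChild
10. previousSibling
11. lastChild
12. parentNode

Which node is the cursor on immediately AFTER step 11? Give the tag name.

Answer: label

Derivation:
After 1 (firstChild): head
After 2 (nextSibling): footer
After 3 (previousSibling): head
After 4 (lastChild): table
After 5 (previousSibling): h1
After 6 (nextSibling): table
After 7 (previousSibling): h1
After 8 (parentNode): head
After 9 (firstChild): h1
After 10 (previousSibling): h1 (no-op, stayed)
After 11 (lastChild): label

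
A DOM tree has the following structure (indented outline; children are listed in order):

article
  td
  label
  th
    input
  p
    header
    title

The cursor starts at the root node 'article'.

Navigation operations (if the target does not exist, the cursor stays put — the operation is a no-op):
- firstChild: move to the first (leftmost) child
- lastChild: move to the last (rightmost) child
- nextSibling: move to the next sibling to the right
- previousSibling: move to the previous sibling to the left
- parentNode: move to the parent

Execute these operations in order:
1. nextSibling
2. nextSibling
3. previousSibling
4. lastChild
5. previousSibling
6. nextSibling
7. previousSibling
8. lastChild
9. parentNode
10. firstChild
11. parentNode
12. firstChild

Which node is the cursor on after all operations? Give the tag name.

Answer: input

Derivation:
After 1 (nextSibling): article (no-op, stayed)
After 2 (nextSibling): article (no-op, stayed)
After 3 (previousSibling): article (no-op, stayed)
After 4 (lastChild): p
After 5 (previousSibling): th
After 6 (nextSibling): p
After 7 (previousSibling): th
After 8 (lastChild): input
After 9 (parentNode): th
After 10 (firstChild): input
After 11 (parentNode): th
After 12 (firstChild): input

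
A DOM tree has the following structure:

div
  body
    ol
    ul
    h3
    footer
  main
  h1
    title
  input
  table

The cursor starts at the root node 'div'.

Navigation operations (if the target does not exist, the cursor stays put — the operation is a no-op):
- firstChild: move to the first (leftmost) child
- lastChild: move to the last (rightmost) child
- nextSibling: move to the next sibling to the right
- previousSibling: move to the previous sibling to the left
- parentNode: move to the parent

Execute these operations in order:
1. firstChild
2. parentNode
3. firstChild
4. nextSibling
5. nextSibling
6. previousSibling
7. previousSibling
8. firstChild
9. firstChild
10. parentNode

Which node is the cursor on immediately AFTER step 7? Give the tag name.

After 1 (firstChild): body
After 2 (parentNode): div
After 3 (firstChild): body
After 4 (nextSibling): main
After 5 (nextSibling): h1
After 6 (previousSibling): main
After 7 (previousSibling): body

Answer: body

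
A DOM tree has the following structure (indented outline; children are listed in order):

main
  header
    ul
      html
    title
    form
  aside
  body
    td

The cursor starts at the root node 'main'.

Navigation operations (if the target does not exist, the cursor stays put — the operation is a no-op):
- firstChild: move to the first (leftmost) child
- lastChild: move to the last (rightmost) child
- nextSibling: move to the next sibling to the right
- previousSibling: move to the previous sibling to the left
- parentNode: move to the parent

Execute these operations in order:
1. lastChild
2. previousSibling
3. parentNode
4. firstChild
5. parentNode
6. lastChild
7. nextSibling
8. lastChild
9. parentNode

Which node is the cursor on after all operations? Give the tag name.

Answer: body

Derivation:
After 1 (lastChild): body
After 2 (previousSibling): aside
After 3 (parentNode): main
After 4 (firstChild): header
After 5 (parentNode): main
After 6 (lastChild): body
After 7 (nextSibling): body (no-op, stayed)
After 8 (lastChild): td
After 9 (parentNode): body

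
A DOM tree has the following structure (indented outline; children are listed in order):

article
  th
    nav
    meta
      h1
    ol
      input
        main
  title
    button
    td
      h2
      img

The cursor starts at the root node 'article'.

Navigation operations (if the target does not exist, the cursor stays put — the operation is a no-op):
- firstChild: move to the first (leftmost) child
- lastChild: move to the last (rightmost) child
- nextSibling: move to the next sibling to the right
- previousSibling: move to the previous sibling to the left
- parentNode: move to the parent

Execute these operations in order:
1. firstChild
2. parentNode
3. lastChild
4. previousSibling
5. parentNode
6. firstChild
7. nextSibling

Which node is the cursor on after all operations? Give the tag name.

Answer: title

Derivation:
After 1 (firstChild): th
After 2 (parentNode): article
After 3 (lastChild): title
After 4 (previousSibling): th
After 5 (parentNode): article
After 6 (firstChild): th
After 7 (nextSibling): title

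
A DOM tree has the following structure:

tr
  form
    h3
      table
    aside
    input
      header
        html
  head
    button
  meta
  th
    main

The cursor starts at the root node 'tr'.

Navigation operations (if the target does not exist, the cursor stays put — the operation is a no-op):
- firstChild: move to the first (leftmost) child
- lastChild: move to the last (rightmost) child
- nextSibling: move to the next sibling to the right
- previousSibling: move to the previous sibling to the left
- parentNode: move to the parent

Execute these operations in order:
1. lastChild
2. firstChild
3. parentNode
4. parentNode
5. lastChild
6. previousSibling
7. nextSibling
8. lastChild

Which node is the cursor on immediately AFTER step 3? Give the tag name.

Answer: th

Derivation:
After 1 (lastChild): th
After 2 (firstChild): main
After 3 (parentNode): th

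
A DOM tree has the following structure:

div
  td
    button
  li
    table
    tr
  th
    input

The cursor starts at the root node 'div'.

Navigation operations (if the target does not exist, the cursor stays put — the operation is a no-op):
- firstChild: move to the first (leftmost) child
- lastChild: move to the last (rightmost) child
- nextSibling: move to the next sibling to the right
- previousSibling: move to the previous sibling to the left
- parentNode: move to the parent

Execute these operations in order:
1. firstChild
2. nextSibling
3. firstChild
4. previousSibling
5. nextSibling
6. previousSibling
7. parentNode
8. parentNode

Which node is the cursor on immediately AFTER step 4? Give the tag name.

Answer: table

Derivation:
After 1 (firstChild): td
After 2 (nextSibling): li
After 3 (firstChild): table
After 4 (previousSibling): table (no-op, stayed)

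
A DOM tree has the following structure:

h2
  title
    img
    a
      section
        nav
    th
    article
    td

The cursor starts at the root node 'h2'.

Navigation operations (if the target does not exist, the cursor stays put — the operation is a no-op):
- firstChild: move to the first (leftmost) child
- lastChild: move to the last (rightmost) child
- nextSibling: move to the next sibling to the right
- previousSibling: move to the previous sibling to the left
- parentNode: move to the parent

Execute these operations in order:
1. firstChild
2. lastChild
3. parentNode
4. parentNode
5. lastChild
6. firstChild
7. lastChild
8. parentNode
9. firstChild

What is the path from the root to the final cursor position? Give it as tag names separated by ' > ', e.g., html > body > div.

After 1 (firstChild): title
After 2 (lastChild): td
After 3 (parentNode): title
After 4 (parentNode): h2
After 5 (lastChild): title
After 6 (firstChild): img
After 7 (lastChild): img (no-op, stayed)
After 8 (parentNode): title
After 9 (firstChild): img

Answer: h2 > title > img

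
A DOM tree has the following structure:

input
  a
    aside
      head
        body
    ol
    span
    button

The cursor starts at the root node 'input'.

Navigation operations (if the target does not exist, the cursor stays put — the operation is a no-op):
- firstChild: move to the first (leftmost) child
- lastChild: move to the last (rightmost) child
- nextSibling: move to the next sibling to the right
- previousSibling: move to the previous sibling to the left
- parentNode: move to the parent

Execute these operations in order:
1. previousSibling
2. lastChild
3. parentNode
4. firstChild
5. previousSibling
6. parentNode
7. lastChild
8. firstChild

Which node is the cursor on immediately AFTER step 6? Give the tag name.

Answer: input

Derivation:
After 1 (previousSibling): input (no-op, stayed)
After 2 (lastChild): a
After 3 (parentNode): input
After 4 (firstChild): a
After 5 (previousSibling): a (no-op, stayed)
After 6 (parentNode): input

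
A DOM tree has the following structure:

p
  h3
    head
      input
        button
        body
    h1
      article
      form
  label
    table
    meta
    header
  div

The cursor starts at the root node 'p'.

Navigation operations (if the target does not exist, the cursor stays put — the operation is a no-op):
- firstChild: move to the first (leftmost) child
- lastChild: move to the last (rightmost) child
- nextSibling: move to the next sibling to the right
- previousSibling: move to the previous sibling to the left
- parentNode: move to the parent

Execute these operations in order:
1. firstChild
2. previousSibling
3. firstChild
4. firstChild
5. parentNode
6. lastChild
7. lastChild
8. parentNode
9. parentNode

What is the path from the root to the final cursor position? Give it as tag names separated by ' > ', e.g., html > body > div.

Answer: p > h3 > head

Derivation:
After 1 (firstChild): h3
After 2 (previousSibling): h3 (no-op, stayed)
After 3 (firstChild): head
After 4 (firstChild): input
After 5 (parentNode): head
After 6 (lastChild): input
After 7 (lastChild): body
After 8 (parentNode): input
After 9 (parentNode): head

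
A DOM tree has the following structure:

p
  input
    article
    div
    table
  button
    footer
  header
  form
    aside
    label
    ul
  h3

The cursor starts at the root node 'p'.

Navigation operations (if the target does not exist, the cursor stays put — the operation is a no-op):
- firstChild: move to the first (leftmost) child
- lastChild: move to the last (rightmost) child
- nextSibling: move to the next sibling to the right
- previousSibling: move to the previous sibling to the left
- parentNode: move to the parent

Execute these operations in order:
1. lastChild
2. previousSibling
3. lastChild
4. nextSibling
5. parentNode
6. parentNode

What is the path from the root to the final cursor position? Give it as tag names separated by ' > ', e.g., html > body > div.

Answer: p

Derivation:
After 1 (lastChild): h3
After 2 (previousSibling): form
After 3 (lastChild): ul
After 4 (nextSibling): ul (no-op, stayed)
After 5 (parentNode): form
After 6 (parentNode): p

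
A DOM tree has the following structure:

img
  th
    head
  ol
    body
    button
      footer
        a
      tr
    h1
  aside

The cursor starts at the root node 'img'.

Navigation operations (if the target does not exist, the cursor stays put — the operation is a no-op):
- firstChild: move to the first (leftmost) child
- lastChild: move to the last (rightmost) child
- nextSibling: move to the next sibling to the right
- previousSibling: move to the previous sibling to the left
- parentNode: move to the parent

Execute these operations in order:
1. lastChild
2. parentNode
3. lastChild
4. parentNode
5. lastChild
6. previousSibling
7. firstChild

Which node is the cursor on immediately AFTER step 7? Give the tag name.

Answer: body

Derivation:
After 1 (lastChild): aside
After 2 (parentNode): img
After 3 (lastChild): aside
After 4 (parentNode): img
After 5 (lastChild): aside
After 6 (previousSibling): ol
After 7 (firstChild): body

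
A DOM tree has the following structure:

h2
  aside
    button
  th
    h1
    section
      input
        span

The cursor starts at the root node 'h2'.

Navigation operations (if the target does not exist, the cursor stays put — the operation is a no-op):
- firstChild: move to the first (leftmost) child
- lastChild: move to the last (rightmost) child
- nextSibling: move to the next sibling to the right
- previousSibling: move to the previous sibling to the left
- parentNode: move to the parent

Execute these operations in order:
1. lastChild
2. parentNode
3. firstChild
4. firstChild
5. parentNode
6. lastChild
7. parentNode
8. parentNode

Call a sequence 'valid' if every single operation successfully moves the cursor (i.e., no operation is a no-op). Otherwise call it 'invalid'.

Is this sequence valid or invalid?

After 1 (lastChild): th
After 2 (parentNode): h2
After 3 (firstChild): aside
After 4 (firstChild): button
After 5 (parentNode): aside
After 6 (lastChild): button
After 7 (parentNode): aside
After 8 (parentNode): h2

Answer: valid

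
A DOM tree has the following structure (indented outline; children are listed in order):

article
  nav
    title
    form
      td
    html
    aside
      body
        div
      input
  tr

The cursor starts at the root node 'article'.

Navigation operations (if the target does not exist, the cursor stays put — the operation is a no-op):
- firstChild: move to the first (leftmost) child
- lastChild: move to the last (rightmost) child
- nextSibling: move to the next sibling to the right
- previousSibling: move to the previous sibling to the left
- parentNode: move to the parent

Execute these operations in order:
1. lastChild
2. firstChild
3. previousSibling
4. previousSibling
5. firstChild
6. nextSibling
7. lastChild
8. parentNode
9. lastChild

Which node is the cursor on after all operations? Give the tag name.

After 1 (lastChild): tr
After 2 (firstChild): tr (no-op, stayed)
After 3 (previousSibling): nav
After 4 (previousSibling): nav (no-op, stayed)
After 5 (firstChild): title
After 6 (nextSibling): form
After 7 (lastChild): td
After 8 (parentNode): form
After 9 (lastChild): td

Answer: td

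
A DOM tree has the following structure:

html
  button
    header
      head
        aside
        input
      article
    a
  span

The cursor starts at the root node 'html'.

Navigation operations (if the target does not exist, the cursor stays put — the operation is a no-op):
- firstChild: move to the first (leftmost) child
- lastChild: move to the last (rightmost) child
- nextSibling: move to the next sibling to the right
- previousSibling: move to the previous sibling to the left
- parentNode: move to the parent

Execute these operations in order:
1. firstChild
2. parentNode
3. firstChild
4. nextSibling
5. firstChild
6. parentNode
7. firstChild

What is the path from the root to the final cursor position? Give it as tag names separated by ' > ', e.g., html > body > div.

After 1 (firstChild): button
After 2 (parentNode): html
After 3 (firstChild): button
After 4 (nextSibling): span
After 5 (firstChild): span (no-op, stayed)
After 6 (parentNode): html
After 7 (firstChild): button

Answer: html > button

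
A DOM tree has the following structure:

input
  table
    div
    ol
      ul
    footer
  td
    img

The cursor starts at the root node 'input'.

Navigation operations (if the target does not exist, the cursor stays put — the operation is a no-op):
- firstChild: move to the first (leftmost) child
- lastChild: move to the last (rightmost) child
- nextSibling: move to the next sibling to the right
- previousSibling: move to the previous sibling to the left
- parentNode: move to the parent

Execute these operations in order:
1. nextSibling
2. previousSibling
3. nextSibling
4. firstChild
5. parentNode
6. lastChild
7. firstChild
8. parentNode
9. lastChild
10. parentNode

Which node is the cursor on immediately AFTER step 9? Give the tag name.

Answer: img

Derivation:
After 1 (nextSibling): input (no-op, stayed)
After 2 (previousSibling): input (no-op, stayed)
After 3 (nextSibling): input (no-op, stayed)
After 4 (firstChild): table
After 5 (parentNode): input
After 6 (lastChild): td
After 7 (firstChild): img
After 8 (parentNode): td
After 9 (lastChild): img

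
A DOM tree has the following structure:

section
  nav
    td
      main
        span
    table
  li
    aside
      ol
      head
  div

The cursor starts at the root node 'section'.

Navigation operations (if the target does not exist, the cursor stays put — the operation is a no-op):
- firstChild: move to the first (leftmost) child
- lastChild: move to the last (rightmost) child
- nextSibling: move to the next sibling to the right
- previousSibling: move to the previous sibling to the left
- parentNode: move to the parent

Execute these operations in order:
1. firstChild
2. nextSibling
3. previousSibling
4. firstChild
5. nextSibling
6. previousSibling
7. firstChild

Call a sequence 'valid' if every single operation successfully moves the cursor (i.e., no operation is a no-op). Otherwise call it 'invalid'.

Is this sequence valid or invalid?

After 1 (firstChild): nav
After 2 (nextSibling): li
After 3 (previousSibling): nav
After 4 (firstChild): td
After 5 (nextSibling): table
After 6 (previousSibling): td
After 7 (firstChild): main

Answer: valid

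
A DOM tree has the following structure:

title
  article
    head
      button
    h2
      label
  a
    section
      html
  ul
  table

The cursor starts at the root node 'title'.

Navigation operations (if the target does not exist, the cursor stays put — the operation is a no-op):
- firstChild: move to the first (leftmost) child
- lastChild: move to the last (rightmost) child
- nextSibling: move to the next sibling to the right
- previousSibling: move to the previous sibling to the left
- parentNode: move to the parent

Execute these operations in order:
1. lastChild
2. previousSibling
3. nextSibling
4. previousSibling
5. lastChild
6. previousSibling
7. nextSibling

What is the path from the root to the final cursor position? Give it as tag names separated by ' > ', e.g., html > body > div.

Answer: title > ul

Derivation:
After 1 (lastChild): table
After 2 (previousSibling): ul
After 3 (nextSibling): table
After 4 (previousSibling): ul
After 5 (lastChild): ul (no-op, stayed)
After 6 (previousSibling): a
After 7 (nextSibling): ul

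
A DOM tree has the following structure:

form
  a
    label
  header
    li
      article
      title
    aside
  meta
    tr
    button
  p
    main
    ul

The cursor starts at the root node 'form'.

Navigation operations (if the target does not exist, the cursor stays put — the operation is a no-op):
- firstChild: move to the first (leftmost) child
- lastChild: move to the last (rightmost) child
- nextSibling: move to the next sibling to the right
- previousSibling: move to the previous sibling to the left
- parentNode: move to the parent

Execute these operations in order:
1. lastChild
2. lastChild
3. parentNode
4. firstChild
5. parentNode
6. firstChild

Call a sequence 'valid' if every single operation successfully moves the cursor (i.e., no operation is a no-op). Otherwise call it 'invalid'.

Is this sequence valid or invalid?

After 1 (lastChild): p
After 2 (lastChild): ul
After 3 (parentNode): p
After 4 (firstChild): main
After 5 (parentNode): p
After 6 (firstChild): main

Answer: valid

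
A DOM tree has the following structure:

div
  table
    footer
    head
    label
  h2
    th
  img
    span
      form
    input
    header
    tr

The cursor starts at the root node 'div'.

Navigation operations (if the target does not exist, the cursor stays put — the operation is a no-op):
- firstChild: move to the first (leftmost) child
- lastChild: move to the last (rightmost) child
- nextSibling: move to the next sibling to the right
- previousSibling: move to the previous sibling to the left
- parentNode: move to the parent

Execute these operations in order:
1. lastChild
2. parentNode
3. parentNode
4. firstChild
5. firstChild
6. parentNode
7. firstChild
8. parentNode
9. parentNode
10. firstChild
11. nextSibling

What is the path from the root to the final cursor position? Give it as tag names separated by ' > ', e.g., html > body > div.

After 1 (lastChild): img
After 2 (parentNode): div
After 3 (parentNode): div (no-op, stayed)
After 4 (firstChild): table
After 5 (firstChild): footer
After 6 (parentNode): table
After 7 (firstChild): footer
After 8 (parentNode): table
After 9 (parentNode): div
After 10 (firstChild): table
After 11 (nextSibling): h2

Answer: div > h2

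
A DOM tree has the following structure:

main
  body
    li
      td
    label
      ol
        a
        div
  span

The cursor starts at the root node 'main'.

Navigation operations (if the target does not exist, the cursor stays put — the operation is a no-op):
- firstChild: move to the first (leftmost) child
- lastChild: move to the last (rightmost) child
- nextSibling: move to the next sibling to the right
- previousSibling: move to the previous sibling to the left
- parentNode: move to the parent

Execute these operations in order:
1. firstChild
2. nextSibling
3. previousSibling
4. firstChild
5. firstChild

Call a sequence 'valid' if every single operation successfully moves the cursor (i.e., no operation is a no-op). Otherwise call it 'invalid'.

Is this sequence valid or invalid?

Answer: valid

Derivation:
After 1 (firstChild): body
After 2 (nextSibling): span
After 3 (previousSibling): body
After 4 (firstChild): li
After 5 (firstChild): td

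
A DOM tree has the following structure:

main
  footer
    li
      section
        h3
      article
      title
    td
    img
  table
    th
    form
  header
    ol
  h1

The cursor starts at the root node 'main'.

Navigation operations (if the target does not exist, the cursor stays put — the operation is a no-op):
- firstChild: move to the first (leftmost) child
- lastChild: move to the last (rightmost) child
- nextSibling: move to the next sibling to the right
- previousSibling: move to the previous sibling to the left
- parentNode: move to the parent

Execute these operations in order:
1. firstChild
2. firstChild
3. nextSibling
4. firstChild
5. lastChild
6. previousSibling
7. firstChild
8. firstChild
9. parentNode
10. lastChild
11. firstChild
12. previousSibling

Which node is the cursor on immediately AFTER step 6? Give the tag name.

Answer: li

Derivation:
After 1 (firstChild): footer
After 2 (firstChild): li
After 3 (nextSibling): td
After 4 (firstChild): td (no-op, stayed)
After 5 (lastChild): td (no-op, stayed)
After 6 (previousSibling): li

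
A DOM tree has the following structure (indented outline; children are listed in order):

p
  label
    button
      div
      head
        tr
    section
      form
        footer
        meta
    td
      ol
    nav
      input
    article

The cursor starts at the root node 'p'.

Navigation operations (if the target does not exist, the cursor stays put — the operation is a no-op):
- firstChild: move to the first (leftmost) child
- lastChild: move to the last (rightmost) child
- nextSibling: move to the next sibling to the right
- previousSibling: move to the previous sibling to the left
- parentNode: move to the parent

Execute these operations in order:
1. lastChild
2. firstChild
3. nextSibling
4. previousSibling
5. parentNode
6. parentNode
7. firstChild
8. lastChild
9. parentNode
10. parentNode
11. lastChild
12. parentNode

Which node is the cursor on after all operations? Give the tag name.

After 1 (lastChild): label
After 2 (firstChild): button
After 3 (nextSibling): section
After 4 (previousSibling): button
After 5 (parentNode): label
After 6 (parentNode): p
After 7 (firstChild): label
After 8 (lastChild): article
After 9 (parentNode): label
After 10 (parentNode): p
After 11 (lastChild): label
After 12 (parentNode): p

Answer: p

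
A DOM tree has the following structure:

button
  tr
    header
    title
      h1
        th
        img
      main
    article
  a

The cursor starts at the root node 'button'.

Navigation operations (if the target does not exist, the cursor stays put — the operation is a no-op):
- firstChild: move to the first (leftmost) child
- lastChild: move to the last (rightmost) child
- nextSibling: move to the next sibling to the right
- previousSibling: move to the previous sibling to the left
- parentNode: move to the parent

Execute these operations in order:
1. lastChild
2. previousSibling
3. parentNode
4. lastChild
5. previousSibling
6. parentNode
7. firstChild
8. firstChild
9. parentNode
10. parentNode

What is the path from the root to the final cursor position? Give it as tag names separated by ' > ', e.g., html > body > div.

Answer: button

Derivation:
After 1 (lastChild): a
After 2 (previousSibling): tr
After 3 (parentNode): button
After 4 (lastChild): a
After 5 (previousSibling): tr
After 6 (parentNode): button
After 7 (firstChild): tr
After 8 (firstChild): header
After 9 (parentNode): tr
After 10 (parentNode): button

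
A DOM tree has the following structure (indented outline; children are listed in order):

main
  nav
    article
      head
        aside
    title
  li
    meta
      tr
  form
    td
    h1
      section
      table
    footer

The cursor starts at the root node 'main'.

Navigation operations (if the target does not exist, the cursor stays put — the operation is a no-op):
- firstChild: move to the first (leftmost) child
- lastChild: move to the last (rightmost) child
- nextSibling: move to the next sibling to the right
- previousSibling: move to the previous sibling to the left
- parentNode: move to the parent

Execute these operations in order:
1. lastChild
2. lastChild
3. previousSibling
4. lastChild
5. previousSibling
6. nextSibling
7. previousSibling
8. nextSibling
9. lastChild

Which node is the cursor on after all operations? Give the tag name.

Answer: table

Derivation:
After 1 (lastChild): form
After 2 (lastChild): footer
After 3 (previousSibling): h1
After 4 (lastChild): table
After 5 (previousSibling): section
After 6 (nextSibling): table
After 7 (previousSibling): section
After 8 (nextSibling): table
After 9 (lastChild): table (no-op, stayed)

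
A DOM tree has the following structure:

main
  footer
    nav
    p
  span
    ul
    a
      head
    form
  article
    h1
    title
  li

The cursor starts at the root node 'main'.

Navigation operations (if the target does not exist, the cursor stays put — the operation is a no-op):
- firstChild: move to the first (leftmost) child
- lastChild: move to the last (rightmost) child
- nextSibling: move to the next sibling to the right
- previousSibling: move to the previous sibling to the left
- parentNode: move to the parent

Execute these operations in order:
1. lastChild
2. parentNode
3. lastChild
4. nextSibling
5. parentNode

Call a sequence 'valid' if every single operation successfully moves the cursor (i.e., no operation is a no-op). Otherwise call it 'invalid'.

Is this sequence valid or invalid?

Answer: invalid

Derivation:
After 1 (lastChild): li
After 2 (parentNode): main
After 3 (lastChild): li
After 4 (nextSibling): li (no-op, stayed)
After 5 (parentNode): main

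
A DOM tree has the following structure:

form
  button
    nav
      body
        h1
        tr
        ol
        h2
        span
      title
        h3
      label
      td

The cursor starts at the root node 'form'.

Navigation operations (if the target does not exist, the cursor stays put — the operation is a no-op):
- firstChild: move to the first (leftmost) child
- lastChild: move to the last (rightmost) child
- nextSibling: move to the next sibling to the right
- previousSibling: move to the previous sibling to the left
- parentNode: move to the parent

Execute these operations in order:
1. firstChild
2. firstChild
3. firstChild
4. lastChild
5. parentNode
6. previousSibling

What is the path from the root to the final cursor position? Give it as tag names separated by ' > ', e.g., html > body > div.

Answer: form > button > nav > body

Derivation:
After 1 (firstChild): button
After 2 (firstChild): nav
After 3 (firstChild): body
After 4 (lastChild): span
After 5 (parentNode): body
After 6 (previousSibling): body (no-op, stayed)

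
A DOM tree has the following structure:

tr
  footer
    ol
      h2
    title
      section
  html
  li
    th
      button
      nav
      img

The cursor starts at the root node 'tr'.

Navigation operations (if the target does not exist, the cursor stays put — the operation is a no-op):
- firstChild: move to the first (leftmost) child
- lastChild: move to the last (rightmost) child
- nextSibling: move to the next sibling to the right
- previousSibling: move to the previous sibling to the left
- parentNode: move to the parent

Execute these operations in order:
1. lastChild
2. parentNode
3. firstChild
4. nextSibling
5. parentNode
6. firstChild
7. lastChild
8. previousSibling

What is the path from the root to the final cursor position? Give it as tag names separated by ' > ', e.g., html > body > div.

After 1 (lastChild): li
After 2 (parentNode): tr
After 3 (firstChild): footer
After 4 (nextSibling): html
After 5 (parentNode): tr
After 6 (firstChild): footer
After 7 (lastChild): title
After 8 (previousSibling): ol

Answer: tr > footer > ol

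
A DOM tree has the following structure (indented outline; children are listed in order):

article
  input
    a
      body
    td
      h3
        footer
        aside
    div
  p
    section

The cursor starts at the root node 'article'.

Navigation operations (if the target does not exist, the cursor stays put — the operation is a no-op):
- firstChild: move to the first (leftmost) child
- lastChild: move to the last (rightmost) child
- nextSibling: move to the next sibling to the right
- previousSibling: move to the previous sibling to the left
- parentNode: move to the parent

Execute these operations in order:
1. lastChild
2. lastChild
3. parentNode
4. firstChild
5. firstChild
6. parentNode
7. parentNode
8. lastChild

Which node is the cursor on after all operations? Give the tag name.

After 1 (lastChild): p
After 2 (lastChild): section
After 3 (parentNode): p
After 4 (firstChild): section
After 5 (firstChild): section (no-op, stayed)
After 6 (parentNode): p
After 7 (parentNode): article
After 8 (lastChild): p

Answer: p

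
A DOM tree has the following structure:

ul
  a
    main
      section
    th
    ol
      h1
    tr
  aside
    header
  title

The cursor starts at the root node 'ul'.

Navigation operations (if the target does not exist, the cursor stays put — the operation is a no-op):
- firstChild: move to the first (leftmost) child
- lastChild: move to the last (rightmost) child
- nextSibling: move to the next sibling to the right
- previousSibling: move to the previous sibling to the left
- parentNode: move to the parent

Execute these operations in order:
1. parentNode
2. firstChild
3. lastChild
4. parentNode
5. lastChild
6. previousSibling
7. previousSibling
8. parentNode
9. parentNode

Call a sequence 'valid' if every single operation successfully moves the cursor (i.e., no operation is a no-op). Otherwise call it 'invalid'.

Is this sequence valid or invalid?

Answer: invalid

Derivation:
After 1 (parentNode): ul (no-op, stayed)
After 2 (firstChild): a
After 3 (lastChild): tr
After 4 (parentNode): a
After 5 (lastChild): tr
After 6 (previousSibling): ol
After 7 (previousSibling): th
After 8 (parentNode): a
After 9 (parentNode): ul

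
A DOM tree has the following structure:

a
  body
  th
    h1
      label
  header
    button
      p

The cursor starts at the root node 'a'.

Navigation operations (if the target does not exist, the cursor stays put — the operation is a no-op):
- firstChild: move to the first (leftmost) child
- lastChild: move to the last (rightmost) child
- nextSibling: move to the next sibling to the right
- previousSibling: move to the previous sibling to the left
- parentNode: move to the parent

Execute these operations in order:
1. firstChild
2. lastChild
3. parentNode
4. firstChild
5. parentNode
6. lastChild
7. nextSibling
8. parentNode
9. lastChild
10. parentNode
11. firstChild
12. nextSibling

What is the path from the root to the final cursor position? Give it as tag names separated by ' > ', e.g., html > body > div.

Answer: a > th

Derivation:
After 1 (firstChild): body
After 2 (lastChild): body (no-op, stayed)
After 3 (parentNode): a
After 4 (firstChild): body
After 5 (parentNode): a
After 6 (lastChild): header
After 7 (nextSibling): header (no-op, stayed)
After 8 (parentNode): a
After 9 (lastChild): header
After 10 (parentNode): a
After 11 (firstChild): body
After 12 (nextSibling): th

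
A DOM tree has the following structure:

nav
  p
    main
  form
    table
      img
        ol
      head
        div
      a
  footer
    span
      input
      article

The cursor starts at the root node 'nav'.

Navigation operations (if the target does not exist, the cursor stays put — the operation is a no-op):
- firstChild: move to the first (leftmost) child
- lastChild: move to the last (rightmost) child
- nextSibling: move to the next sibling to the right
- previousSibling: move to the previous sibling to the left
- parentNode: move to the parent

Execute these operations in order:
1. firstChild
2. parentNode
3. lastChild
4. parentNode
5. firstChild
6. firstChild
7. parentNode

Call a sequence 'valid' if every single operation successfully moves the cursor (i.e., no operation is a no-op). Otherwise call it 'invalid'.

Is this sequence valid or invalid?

After 1 (firstChild): p
After 2 (parentNode): nav
After 3 (lastChild): footer
After 4 (parentNode): nav
After 5 (firstChild): p
After 6 (firstChild): main
After 7 (parentNode): p

Answer: valid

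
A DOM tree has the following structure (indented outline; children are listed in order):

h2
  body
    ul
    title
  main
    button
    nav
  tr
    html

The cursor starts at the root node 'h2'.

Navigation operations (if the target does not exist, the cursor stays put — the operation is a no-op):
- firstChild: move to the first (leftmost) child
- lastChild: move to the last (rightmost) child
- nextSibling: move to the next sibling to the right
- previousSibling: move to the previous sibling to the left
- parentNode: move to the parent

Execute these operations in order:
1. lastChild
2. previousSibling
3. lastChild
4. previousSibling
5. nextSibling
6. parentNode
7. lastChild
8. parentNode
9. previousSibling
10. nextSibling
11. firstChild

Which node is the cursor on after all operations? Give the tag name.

After 1 (lastChild): tr
After 2 (previousSibling): main
After 3 (lastChild): nav
After 4 (previousSibling): button
After 5 (nextSibling): nav
After 6 (parentNode): main
After 7 (lastChild): nav
After 8 (parentNode): main
After 9 (previousSibling): body
After 10 (nextSibling): main
After 11 (firstChild): button

Answer: button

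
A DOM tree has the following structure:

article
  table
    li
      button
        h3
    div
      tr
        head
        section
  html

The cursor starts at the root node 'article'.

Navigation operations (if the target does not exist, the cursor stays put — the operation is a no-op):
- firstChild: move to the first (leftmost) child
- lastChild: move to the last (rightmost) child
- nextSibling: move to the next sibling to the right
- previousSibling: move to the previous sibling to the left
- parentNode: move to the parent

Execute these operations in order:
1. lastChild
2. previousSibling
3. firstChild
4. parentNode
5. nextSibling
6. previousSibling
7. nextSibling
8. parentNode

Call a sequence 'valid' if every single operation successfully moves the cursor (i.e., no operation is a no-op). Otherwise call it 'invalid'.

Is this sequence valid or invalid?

Answer: valid

Derivation:
After 1 (lastChild): html
After 2 (previousSibling): table
After 3 (firstChild): li
After 4 (parentNode): table
After 5 (nextSibling): html
After 6 (previousSibling): table
After 7 (nextSibling): html
After 8 (parentNode): article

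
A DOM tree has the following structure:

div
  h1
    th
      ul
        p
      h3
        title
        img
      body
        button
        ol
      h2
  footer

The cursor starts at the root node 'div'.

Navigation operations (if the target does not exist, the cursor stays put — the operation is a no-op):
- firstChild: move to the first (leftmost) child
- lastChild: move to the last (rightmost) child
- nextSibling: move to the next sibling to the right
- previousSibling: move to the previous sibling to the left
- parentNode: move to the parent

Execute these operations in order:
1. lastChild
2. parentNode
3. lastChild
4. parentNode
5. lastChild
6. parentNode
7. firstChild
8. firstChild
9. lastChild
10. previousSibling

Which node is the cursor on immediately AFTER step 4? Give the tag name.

After 1 (lastChild): footer
After 2 (parentNode): div
After 3 (lastChild): footer
After 4 (parentNode): div

Answer: div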